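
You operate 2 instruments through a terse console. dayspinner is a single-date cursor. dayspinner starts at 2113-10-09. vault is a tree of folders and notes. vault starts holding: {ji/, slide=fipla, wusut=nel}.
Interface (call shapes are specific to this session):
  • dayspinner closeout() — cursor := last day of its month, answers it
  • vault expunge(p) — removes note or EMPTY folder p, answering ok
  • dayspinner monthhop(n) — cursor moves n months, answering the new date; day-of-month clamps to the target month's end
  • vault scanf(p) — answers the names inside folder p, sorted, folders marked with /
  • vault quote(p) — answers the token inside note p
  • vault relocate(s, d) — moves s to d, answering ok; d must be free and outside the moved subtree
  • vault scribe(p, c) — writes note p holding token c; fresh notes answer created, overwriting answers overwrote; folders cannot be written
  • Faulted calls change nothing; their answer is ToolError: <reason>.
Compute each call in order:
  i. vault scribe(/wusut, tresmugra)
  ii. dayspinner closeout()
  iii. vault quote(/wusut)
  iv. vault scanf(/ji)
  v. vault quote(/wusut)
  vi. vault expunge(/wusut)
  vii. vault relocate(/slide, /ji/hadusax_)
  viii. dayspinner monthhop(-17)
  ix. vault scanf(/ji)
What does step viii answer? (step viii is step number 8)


Answer: 2112-05-31

Derivation:
Step: vault scribe[p: /wusut; c: tresmugra]
Result: overwrote
Step: dayspinner closeout[]
Result: 2113-10-31
Step: vault quote[p: /wusut]
Result: tresmugra
Step: vault scanf[p: /ji]
Result: []
Step: vault quote[p: /wusut]
Result: tresmugra
Step: vault expunge[p: /wusut]
Result: ok
Step: vault relocate[s: /slide; d: /ji/hadusax_]
Result: ok
Step: dayspinner monthhop[n: -17]
Result: 2112-05-31
Step: vault scanf[p: /ji]
Result: [hadusax_]


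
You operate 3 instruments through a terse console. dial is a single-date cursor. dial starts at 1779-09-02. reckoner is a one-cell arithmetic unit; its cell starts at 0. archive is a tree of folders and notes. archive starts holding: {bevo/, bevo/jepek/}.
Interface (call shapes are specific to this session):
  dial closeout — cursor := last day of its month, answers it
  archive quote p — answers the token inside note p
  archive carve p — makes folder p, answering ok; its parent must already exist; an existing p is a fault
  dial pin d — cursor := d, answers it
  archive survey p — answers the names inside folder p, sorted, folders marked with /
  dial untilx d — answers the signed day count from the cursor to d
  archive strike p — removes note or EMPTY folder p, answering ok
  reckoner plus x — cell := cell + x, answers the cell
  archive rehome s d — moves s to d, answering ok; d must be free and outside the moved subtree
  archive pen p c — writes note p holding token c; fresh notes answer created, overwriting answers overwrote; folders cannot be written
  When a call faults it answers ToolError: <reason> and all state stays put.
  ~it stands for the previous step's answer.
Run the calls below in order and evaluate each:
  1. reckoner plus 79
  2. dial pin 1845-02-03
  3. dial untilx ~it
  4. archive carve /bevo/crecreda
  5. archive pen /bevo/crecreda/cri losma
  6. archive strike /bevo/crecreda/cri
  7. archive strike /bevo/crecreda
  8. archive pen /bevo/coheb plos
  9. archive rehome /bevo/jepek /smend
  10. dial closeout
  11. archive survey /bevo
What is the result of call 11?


Answer: [coheb]

Derivation:
Step: reckoner plus[x='79']
Result: 79
Step: dial pin[d='1845-02-03']
Result: 1845-02-03
Step: dial untilx[d='~it']
Result: 0
Step: archive carve[p='/bevo/crecreda']
Result: ok
Step: archive pen[p='/bevo/crecreda/cri'; c='losma']
Result: created
Step: archive strike[p='/bevo/crecreda/cri']
Result: ok
Step: archive strike[p='/bevo/crecreda']
Result: ok
Step: archive pen[p='/bevo/coheb'; c='plos']
Result: created
Step: archive rehome[s='/bevo/jepek'; d='/smend']
Result: ok
Step: dial closeout[]
Result: 1845-02-28
Step: archive survey[p='/bevo']
Result: [coheb]


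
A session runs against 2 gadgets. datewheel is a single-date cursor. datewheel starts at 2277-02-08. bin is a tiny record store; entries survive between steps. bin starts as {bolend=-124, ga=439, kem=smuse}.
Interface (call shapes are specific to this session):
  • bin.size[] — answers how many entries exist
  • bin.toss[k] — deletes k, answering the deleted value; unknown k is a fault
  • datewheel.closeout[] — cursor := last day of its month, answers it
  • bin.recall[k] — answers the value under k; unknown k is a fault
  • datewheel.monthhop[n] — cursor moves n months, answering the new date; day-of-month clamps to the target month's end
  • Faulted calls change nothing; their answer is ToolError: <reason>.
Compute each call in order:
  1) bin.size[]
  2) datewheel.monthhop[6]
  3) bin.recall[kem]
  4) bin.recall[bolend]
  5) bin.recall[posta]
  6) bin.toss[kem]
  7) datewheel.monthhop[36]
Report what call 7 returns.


CALL bin.size[]
RET  3
CALL datewheel.monthhop[n→6]
RET  2277-08-08
CALL bin.recall[k→kem]
RET  smuse
CALL bin.recall[k→bolend]
RET  -124
CALL bin.recall[k→posta]
RET  ToolError: no such key posta
CALL bin.toss[k→kem]
RET  smuse
CALL datewheel.monthhop[n→36]
RET  2280-08-08

Answer: 2280-08-08


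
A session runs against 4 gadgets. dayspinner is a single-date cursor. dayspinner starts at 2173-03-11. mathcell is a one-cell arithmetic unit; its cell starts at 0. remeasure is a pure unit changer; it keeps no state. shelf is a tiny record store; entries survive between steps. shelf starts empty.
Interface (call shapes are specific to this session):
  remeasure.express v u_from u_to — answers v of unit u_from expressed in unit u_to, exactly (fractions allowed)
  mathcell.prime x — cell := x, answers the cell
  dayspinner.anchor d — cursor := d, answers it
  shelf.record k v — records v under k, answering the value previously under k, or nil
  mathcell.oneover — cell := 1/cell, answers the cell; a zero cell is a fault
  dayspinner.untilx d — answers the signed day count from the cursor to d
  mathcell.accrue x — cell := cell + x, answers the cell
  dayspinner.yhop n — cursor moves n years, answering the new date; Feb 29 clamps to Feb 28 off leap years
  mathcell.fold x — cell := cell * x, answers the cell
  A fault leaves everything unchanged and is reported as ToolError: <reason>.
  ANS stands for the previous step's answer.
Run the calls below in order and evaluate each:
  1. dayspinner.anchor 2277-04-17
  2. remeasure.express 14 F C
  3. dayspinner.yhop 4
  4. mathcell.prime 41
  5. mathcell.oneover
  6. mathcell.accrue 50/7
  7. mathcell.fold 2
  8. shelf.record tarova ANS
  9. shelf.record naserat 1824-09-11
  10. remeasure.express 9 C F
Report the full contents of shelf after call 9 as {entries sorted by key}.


Answer: {naserat=1824-09-11, tarova=4114/287}

Derivation:
I try dayspinner.anchor using d='2277-04-17', giving 2277-04-17.
Next I call remeasure.express using v='14', u_from='F', u_to='C', and see -10.
Invoking dayspinner.yhop using n='4': 2281-04-17.
I use mathcell.prime using x='41', yielding 41.
I try mathcell.oneover, → 1/41.
Then mathcell.accrue using x='50/7': 2057/287.
Now I run mathcell.fold using x='2', giving 4114/287.
I use shelf.record using k='tarova', v='ANS', — result: nil.
Now I run shelf.record using k='naserat', v='1824-09-11', which returns nil.
I invoke remeasure.express using v='9', u_from='C', u_to='F', and get 241/5.


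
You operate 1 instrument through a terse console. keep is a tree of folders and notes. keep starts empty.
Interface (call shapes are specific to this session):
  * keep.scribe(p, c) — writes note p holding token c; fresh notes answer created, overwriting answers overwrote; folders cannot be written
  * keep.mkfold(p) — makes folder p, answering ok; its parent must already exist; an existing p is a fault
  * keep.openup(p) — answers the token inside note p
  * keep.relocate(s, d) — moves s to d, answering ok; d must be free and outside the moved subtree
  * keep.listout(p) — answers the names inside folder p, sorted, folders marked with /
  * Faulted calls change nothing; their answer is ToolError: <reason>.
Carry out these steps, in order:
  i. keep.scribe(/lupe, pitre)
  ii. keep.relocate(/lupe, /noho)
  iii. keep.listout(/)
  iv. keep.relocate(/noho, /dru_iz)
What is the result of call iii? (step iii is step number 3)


$ keep.scribe p='/lupe' c='pitre'
= created
$ keep.relocate s='/lupe' d='/noho'
= ok
$ keep.listout p='/'
= [noho]
$ keep.relocate s='/noho' d='/dru_iz'
= ok

Answer: [noho]


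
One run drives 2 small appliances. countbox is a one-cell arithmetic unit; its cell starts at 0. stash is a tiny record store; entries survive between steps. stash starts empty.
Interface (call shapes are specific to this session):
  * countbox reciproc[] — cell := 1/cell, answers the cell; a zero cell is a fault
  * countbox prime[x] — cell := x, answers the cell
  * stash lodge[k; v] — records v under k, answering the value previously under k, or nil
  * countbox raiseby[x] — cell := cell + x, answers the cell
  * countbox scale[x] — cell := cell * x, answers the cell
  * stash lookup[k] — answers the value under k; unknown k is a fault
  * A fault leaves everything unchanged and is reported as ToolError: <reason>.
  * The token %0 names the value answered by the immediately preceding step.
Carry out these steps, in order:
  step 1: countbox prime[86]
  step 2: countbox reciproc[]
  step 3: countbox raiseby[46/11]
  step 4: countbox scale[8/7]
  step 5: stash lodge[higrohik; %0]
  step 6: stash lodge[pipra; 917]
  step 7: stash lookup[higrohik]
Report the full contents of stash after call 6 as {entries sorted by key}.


Answer: {higrohik=15868/3311, pipra=917}

Derivation:
# countbox prime(x: 86) : 86
# countbox reciproc() : 1/86
# countbox raiseby(x: 46/11) : 3967/946
# countbox scale(x: 8/7) : 15868/3311
# stash lodge(k: higrohik, v: %0) : nil
# stash lodge(k: pipra, v: 917) : nil
# stash lookup(k: higrohik) : 15868/3311


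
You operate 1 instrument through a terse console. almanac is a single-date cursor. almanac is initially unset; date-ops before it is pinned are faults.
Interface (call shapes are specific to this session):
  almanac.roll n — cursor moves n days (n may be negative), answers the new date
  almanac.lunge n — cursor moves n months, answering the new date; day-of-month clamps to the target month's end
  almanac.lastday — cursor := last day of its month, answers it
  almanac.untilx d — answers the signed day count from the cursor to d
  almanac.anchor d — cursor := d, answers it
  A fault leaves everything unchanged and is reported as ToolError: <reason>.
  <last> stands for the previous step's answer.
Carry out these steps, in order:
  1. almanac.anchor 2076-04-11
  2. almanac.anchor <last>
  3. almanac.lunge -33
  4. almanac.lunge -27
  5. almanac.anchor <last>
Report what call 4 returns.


[in] almanac.anchor 2076-04-11
  2076-04-11
[in] almanac.anchor <last>
  2076-04-11
[in] almanac.lunge -33
  2073-07-11
[in] almanac.lunge -27
  2071-04-11
[in] almanac.anchor <last>
  2071-04-11

Answer: 2071-04-11


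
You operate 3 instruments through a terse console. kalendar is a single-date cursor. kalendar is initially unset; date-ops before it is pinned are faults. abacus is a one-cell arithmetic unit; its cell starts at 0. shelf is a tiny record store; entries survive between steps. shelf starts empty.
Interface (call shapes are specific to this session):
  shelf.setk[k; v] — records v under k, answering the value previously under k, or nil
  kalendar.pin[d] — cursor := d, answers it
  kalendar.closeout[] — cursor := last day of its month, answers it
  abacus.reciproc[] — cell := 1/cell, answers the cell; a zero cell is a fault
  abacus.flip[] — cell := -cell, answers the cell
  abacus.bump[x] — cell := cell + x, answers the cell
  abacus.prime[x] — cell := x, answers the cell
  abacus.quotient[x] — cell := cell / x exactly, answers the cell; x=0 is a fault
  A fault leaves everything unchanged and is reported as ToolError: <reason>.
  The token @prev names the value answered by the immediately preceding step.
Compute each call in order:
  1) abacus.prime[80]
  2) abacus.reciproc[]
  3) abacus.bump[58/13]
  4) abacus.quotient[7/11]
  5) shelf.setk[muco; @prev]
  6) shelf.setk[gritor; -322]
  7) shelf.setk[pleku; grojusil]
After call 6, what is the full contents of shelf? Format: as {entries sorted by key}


Answer: {gritor=-322, muco=51183/7280}

Derivation:
~$ prime x=80
[out] 80
~$ reciproc
[out] 1/80
~$ bump x=58/13
[out] 4653/1040
~$ quotient x=7/11
[out] 51183/7280
~$ setk k=muco v=@prev
[out] nil
~$ setk k=gritor v=-322
[out] nil
~$ setk k=pleku v=grojusil
[out] nil


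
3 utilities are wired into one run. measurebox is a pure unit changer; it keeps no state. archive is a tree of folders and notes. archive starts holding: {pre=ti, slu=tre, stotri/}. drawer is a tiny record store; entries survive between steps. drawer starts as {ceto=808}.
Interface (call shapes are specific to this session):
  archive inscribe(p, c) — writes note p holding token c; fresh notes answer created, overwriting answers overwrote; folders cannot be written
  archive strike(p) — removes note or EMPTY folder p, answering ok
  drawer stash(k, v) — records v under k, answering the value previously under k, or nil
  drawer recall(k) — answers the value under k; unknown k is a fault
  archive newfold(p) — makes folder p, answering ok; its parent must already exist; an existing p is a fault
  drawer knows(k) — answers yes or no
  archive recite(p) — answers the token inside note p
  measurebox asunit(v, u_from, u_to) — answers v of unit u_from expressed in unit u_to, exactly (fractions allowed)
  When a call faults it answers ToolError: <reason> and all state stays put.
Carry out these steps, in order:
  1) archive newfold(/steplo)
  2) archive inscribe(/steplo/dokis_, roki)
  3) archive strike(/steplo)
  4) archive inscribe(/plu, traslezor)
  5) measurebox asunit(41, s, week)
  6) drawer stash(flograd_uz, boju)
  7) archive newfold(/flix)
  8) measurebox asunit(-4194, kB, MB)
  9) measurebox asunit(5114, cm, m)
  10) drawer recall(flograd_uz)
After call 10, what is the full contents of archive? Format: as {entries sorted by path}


Step: archive newfold[p→/steplo]
Result: ok
Step: archive inscribe[p→/steplo/dokis_; c→roki]
Result: created
Step: archive strike[p→/steplo]
Result: ToolError: not empty
Step: archive inscribe[p→/plu; c→traslezor]
Result: created
Step: measurebox asunit[v→41; u_from→s; u_to→week]
Result: 41/604800
Step: drawer stash[k→flograd_uz; v→boju]
Result: nil
Step: archive newfold[p→/flix]
Result: ok
Step: measurebox asunit[v→-4194; u_from→kB; u_to→MB]
Result: -2097/500
Step: measurebox asunit[v→5114; u_from→cm; u_to→m]
Result: 2557/50
Step: drawer recall[k→flograd_uz]
Result: boju

Answer: {flix/, plu=traslezor, pre=ti, slu=tre, steplo/, steplo/dokis_=roki, stotri/}


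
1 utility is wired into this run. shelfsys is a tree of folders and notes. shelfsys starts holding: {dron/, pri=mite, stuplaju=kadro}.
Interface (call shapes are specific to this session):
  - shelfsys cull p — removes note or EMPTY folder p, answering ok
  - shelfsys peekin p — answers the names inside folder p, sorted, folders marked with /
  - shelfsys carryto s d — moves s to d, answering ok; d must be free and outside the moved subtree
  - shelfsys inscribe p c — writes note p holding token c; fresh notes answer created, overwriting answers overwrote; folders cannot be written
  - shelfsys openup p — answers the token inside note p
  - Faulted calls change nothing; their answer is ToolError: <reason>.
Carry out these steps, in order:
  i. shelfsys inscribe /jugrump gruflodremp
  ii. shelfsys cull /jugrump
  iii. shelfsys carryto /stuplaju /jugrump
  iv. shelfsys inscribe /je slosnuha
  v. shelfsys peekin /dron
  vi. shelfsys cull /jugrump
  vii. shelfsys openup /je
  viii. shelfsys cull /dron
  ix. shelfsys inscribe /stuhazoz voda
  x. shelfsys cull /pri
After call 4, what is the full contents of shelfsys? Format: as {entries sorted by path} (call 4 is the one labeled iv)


Answer: {dron/, je=slosnuha, jugrump=kadro, pri=mite}

Derivation:
→ shelfsys inscribe(p='/jugrump', c='gruflodremp')
← created
→ shelfsys cull(p='/jugrump')
← ok
→ shelfsys carryto(s='/stuplaju', d='/jugrump')
← ok
→ shelfsys inscribe(p='/je', c='slosnuha')
← created
→ shelfsys peekin(p='/dron')
← []
→ shelfsys cull(p='/jugrump')
← ok
→ shelfsys openup(p='/je')
← slosnuha
→ shelfsys cull(p='/dron')
← ok
→ shelfsys inscribe(p='/stuhazoz', c='voda')
← created
→ shelfsys cull(p='/pri')
← ok


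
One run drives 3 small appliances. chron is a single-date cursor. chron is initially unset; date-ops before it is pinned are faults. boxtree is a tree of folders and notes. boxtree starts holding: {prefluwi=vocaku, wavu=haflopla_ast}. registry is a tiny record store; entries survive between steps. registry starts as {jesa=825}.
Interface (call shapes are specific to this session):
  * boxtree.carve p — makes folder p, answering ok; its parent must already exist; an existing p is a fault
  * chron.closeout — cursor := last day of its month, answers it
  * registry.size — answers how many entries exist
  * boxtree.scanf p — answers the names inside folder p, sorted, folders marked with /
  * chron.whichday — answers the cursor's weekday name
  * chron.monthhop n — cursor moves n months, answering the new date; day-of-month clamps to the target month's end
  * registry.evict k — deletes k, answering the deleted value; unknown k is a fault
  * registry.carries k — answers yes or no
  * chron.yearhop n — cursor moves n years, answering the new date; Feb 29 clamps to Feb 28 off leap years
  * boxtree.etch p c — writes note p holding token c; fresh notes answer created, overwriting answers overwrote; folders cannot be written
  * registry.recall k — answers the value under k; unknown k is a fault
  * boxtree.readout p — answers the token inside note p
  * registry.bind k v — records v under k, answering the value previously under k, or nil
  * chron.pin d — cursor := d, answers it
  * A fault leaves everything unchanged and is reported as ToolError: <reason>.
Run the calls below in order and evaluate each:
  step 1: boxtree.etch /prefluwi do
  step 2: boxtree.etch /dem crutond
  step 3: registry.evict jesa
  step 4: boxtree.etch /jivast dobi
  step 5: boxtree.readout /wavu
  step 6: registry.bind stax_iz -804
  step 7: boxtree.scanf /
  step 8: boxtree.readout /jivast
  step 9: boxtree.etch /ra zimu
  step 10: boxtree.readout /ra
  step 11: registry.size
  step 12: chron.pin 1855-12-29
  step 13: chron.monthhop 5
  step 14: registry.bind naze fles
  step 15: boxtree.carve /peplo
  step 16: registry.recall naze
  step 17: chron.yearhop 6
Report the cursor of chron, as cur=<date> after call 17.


Answer: cur=1862-05-29

Derivation:
> boxtree.etch p: /prefluwi c: do
= overwrote
> boxtree.etch p: /dem c: crutond
= created
> registry.evict k: jesa
= 825
> boxtree.etch p: /jivast c: dobi
= created
> boxtree.readout p: /wavu
= haflopla_ast
> registry.bind k: stax_iz v: -804
= nil
> boxtree.scanf p: /
= [dem, jivast, prefluwi, wavu]
> boxtree.readout p: /jivast
= dobi
> boxtree.etch p: /ra c: zimu
= created
> boxtree.readout p: /ra
= zimu
> registry.size
= 1
> chron.pin d: 1855-12-29
= 1855-12-29
> chron.monthhop n: 5
= 1856-05-29
> registry.bind k: naze v: fles
= nil
> boxtree.carve p: /peplo
= ok
> registry.recall k: naze
= fles
> chron.yearhop n: 6
= 1862-05-29


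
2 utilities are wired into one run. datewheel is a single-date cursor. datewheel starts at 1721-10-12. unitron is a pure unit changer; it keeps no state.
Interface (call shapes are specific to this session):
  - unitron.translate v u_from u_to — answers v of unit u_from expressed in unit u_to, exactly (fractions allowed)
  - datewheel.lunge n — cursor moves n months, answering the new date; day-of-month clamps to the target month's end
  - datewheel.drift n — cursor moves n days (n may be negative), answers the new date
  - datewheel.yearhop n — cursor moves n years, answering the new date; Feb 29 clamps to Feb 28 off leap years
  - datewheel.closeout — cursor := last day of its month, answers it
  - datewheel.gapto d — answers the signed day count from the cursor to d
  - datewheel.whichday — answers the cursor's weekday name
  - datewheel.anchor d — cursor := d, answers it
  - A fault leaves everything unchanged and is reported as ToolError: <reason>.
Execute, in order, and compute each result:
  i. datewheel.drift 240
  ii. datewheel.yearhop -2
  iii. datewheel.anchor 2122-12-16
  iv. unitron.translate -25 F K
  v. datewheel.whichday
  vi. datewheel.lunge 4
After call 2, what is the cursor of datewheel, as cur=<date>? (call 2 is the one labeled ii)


Answer: cur=1720-06-09

Derivation:
# datewheel.drift(n: 240) : 1722-06-09
# datewheel.yearhop(n: -2) : 1720-06-09
# datewheel.anchor(d: 2122-12-16) : 2122-12-16
# unitron.translate(v: -25, u_from: F, u_to: K) : 14489/60
# datewheel.whichday() : Wednesday
# datewheel.lunge(n: 4) : 2123-04-16


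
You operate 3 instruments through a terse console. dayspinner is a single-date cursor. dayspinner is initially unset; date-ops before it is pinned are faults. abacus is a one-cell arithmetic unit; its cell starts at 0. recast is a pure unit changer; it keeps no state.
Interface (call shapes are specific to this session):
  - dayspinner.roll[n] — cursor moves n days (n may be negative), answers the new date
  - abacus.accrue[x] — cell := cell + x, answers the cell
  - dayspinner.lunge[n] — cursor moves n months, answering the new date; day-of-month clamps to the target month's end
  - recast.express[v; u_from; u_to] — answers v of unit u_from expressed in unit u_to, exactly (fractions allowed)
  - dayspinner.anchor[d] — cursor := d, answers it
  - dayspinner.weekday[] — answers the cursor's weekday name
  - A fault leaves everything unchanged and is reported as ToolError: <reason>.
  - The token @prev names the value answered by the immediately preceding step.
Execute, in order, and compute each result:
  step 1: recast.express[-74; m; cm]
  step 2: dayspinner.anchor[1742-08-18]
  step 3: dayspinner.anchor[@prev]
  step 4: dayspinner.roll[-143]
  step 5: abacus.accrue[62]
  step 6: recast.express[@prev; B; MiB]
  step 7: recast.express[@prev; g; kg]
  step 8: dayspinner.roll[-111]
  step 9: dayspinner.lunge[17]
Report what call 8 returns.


Answer: 1741-12-07

Derivation:
>> recast.express(v='-74', u_from='m', u_to='cm')
<< -7400
>> dayspinner.anchor(d='1742-08-18')
<< 1742-08-18
>> dayspinner.anchor(d='@prev')
<< 1742-08-18
>> dayspinner.roll(n='-143')
<< 1742-03-28
>> abacus.accrue(x='62')
<< 62
>> recast.express(v='@prev', u_from='B', u_to='MiB')
<< 31/524288
>> recast.express(v='@prev', u_from='g', u_to='kg')
<< 31/524288000
>> dayspinner.roll(n='-111')
<< 1741-12-07
>> dayspinner.lunge(n='17')
<< 1743-05-07


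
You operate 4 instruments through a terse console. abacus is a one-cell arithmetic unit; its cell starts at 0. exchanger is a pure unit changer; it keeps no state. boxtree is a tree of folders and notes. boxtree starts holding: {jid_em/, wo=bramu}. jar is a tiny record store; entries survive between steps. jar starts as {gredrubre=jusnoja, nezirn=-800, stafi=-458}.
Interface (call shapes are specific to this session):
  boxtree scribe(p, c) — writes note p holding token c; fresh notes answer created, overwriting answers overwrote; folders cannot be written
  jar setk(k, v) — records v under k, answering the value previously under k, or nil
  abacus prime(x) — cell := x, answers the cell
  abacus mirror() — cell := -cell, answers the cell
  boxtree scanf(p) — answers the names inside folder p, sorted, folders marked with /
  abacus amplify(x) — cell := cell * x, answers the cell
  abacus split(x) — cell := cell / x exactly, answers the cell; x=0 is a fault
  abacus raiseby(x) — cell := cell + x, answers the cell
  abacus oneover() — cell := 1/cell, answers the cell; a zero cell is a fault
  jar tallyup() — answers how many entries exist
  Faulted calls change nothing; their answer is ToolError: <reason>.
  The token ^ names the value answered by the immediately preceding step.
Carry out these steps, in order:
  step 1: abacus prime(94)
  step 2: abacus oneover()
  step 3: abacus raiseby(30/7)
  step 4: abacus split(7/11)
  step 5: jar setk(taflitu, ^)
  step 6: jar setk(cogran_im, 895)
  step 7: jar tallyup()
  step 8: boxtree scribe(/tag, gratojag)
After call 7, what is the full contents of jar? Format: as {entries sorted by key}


CALL abacus prime[x=94]
RET  94
CALL abacus oneover[]
RET  1/94
CALL abacus raiseby[x=30/7]
RET  2827/658
CALL abacus split[x=7/11]
RET  31097/4606
CALL jar setk[k=taflitu; v=^]
RET  nil
CALL jar setk[k=cogran_im; v=895]
RET  nil
CALL jar tallyup[]
RET  5
CALL boxtree scribe[p=/tag; c=gratojag]
RET  created

Answer: {cogran_im=895, gredrubre=jusnoja, nezirn=-800, stafi=-458, taflitu=31097/4606}


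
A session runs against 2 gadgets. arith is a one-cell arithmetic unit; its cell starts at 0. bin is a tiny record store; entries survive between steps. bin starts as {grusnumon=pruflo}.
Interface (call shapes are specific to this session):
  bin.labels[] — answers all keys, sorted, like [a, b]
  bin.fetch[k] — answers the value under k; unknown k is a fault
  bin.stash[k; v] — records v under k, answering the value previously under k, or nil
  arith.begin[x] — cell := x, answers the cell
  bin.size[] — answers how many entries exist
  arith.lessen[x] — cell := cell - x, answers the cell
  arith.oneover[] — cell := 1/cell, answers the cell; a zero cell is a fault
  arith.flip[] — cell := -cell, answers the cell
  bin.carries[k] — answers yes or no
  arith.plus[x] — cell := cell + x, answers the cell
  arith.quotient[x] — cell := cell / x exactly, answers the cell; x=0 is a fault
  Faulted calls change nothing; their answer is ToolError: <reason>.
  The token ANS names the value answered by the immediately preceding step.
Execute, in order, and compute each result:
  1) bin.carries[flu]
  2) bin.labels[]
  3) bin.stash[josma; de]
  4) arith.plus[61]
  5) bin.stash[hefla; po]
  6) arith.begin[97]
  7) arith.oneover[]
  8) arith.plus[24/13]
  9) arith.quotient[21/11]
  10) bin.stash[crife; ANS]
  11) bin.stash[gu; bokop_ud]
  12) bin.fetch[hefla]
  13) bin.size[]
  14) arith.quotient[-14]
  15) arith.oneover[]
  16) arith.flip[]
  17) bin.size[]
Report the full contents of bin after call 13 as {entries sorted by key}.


Answer: {crife=25751/26481, grusnumon=pruflo, gu=bokop_ud, hefla=po, josma=de}

Derivation:
I try bin.carries with k: flu, giving no.
Using bin.labels, yielding [grusnumon].
Then bin.stash with k: josma, v: de, — result: nil.
I try arith.plus with x: 61: 61.
I run bin.stash with k: hefla, v: po, which returns nil.
Using arith.begin with x: 97, and see 97.
Calling arith.oneover, and observe 1/97.
I use arith.plus with x: 24/13, → 2341/1261.
I run arith.quotient with x: 21/11: 25751/26481.
I invoke bin.stash with k: crife, v: ANS: nil.
I call bin.stash with k: gu, v: bokop_ud: nil.
Then bin.fetch with k: hefla: po.
I run bin.size(), yielding 5.
Then arith.quotient with x: -14, which returns -25751/370734.
Then arith.oneover(), giving -370734/25751.
Then arith.flip(): 370734/25751.
I invoke bin.size(), which returns 5.


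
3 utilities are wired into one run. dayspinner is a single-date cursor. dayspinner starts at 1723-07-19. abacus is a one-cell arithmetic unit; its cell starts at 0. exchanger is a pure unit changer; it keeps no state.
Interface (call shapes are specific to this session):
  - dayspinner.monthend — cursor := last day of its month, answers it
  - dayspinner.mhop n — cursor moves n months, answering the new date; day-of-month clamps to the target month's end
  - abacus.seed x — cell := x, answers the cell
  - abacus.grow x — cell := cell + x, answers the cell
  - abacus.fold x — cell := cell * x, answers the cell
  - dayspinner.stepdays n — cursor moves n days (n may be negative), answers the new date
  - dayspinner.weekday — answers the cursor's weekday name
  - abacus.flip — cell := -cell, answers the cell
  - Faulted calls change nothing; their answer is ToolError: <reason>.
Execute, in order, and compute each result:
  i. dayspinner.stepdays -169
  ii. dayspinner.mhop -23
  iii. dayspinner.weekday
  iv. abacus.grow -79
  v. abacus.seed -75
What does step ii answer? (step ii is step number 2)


>> dayspinner.stepdays(n: -169)
<< 1723-01-31
>> dayspinner.mhop(n: -23)
<< 1721-02-28
>> dayspinner.weekday()
<< Friday
>> abacus.grow(x: -79)
<< -79
>> abacus.seed(x: -75)
<< -75

Answer: 1721-02-28


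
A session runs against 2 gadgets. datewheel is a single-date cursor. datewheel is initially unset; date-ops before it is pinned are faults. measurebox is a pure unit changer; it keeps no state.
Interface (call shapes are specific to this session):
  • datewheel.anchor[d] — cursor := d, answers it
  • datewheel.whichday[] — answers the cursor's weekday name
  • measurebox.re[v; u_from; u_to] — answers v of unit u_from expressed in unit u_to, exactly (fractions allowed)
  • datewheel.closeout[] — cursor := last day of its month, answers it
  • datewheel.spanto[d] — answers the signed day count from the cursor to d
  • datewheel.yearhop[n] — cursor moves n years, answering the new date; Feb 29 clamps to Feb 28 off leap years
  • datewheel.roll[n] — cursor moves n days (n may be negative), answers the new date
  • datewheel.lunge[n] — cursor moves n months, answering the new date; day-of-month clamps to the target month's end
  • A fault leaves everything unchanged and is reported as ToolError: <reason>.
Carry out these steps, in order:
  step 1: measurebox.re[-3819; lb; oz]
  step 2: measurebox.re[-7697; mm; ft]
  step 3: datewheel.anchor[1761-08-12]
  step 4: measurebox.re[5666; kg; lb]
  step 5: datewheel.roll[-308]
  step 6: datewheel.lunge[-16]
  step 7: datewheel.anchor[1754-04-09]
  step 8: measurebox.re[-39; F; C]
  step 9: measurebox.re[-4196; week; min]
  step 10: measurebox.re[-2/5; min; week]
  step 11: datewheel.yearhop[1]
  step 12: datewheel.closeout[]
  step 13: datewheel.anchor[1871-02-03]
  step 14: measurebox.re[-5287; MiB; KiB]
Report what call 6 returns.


~$ measurebox.re -3819 lb oz
[out] -61104
~$ measurebox.re -7697 mm ft
[out] -38485/1524
~$ datewheel.anchor 1761-08-12
[out] 1761-08-12
~$ measurebox.re 5666 kg lb
[out] 566600000000/45359237
~$ datewheel.roll -308
[out] 1760-10-08
~$ datewheel.lunge -16
[out] 1759-06-08
~$ datewheel.anchor 1754-04-09
[out] 1754-04-09
~$ measurebox.re -39 F C
[out] -355/9
~$ measurebox.re -4196 week min
[out] -42295680
~$ measurebox.re -2/5 min week
[out] -1/25200
~$ datewheel.yearhop 1
[out] 1755-04-09
~$ datewheel.closeout
[out] 1755-04-30
~$ datewheel.anchor 1871-02-03
[out] 1871-02-03
~$ measurebox.re -5287 MiB KiB
[out] -5413888

Answer: 1759-06-08


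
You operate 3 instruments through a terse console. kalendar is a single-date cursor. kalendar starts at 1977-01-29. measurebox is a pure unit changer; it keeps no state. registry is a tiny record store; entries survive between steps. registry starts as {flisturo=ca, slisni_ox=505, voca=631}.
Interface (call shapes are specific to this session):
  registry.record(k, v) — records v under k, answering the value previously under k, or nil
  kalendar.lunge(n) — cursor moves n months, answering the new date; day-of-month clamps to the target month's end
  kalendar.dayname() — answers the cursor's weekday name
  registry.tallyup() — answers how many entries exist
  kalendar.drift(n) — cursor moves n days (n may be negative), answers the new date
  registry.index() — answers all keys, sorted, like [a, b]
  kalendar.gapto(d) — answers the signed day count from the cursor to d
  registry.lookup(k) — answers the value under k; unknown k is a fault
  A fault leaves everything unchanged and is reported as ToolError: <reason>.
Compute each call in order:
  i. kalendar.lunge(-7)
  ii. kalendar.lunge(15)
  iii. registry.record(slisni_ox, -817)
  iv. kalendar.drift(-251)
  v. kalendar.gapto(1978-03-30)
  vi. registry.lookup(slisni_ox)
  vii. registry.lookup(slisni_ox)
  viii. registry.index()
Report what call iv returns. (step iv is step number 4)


Answer: 1977-01-21

Derivation:
Do: lunge[-7]
See: 1976-06-29
Do: lunge[15]
See: 1977-09-29
Do: record[slisni_ox; -817]
See: 505
Do: drift[-251]
See: 1977-01-21
Do: gapto[1978-03-30]
See: 433
Do: lookup[slisni_ox]
See: -817
Do: lookup[slisni_ox]
See: -817
Do: index[]
See: [flisturo, slisni_ox, voca]


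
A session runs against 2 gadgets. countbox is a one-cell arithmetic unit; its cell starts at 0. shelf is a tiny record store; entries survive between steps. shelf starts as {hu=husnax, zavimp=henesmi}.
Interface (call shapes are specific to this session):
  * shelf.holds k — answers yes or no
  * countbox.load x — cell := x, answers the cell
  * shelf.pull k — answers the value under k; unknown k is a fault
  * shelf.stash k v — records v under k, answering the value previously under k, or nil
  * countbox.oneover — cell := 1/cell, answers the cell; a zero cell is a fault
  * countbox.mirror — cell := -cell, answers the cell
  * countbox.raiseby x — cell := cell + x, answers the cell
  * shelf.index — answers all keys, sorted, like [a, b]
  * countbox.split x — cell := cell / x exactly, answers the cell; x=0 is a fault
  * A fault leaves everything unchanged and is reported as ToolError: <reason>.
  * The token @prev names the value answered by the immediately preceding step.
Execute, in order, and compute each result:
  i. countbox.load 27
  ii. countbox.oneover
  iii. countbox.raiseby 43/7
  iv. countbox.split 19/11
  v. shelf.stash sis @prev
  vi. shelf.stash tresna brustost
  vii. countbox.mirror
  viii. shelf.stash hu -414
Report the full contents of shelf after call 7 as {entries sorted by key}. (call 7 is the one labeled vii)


Answer: {hu=husnax, sis=12848/3591, tresna=brustost, zavimp=henesmi}

Derivation:
I run countbox.load using x: 27, and get 27.
Next I call countbox.oneover, which returns 1/27.
I try countbox.raiseby using x: 43/7, which returns 1168/189.
Invoking countbox.split using x: 19/11, — result: 12848/3591.
I use shelf.stash using k: sis, v: @prev, and observe nil.
Then shelf.stash using k: tresna, v: brustost, — result: nil.
I use countbox.mirror, — result: -12848/3591.
Next I call shelf.stash using k: hu, v: -414, which returns husnax.


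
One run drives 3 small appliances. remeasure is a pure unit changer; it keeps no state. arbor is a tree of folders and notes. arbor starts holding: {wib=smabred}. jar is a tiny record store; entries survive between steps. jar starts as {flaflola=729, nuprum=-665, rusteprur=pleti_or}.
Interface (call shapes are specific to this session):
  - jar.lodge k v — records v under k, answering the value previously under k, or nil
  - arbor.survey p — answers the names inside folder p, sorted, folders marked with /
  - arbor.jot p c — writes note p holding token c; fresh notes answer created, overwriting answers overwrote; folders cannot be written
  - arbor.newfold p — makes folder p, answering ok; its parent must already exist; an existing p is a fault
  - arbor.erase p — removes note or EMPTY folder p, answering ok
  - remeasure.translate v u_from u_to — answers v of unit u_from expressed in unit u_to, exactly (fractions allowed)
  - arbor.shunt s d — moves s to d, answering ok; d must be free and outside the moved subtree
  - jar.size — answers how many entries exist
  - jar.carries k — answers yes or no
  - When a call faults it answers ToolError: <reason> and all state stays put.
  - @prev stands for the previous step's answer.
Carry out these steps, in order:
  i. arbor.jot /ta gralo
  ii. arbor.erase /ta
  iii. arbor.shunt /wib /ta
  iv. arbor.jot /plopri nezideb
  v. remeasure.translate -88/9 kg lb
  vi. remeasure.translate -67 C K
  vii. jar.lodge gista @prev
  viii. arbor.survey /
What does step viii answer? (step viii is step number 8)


>>> arbor.jot /ta gralo
= created
>>> arbor.erase /ta
= ok
>>> arbor.shunt /wib /ta
= ok
>>> arbor.jot /plopri nezideb
= created
>>> remeasure.translate -88/9 kg lb
= -800000000/37112103
>>> remeasure.translate -67 C K
= 4123/20
>>> jar.lodge gista @prev
= nil
>>> arbor.survey /
= [plopri, ta]

Answer: [plopri, ta]


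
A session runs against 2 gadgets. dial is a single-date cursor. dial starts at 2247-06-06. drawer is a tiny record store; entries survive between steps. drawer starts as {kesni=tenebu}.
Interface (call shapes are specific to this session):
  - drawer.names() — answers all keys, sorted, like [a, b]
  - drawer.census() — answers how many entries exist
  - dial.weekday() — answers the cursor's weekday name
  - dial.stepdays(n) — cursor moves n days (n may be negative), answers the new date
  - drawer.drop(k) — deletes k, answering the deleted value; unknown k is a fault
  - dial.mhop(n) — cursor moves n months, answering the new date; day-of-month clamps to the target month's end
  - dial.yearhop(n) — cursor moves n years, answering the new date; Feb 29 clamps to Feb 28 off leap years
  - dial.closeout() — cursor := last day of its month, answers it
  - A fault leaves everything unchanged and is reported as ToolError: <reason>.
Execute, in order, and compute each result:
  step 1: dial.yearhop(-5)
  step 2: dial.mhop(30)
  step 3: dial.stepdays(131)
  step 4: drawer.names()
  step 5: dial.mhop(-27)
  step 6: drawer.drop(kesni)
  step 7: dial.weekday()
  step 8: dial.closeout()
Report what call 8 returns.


·→ dial.yearhop(n: -5)
·← 2242-06-06
·→ dial.mhop(n: 30)
·← 2244-12-06
·→ dial.stepdays(n: 131)
·← 2245-04-16
·→ drawer.names()
·← [kesni]
·→ dial.mhop(n: -27)
·← 2243-01-16
·→ drawer.drop(k: kesni)
·← tenebu
·→ dial.weekday()
·← Monday
·→ dial.closeout()
·← 2243-01-31

Answer: 2243-01-31


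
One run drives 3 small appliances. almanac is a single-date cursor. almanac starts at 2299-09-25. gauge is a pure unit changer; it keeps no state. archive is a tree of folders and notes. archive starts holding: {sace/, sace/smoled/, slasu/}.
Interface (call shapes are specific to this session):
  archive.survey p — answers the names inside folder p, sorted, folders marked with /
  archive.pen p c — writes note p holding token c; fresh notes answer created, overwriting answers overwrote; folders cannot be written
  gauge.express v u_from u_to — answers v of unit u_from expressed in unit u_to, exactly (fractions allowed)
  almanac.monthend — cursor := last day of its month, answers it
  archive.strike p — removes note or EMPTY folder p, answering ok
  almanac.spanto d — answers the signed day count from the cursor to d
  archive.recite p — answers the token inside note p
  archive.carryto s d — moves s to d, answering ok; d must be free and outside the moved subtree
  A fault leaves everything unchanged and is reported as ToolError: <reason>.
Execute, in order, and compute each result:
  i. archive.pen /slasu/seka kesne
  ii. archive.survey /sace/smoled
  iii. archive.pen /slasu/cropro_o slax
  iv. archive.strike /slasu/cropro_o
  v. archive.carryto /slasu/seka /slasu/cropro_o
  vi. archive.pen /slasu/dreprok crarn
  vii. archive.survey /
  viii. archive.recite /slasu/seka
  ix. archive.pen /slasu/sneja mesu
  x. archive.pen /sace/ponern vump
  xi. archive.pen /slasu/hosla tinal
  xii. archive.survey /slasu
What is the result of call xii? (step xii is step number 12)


Answer: [cropro_o, dreprok, hosla, sneja]

Derivation:
Invoking pen on /slasu/seka, kesne, → created.
Then survey on /sace/smoled, and get [].
I invoke pen on /slasu/cropro_o, slax, which returns created.
I run strike on /slasu/cropro_o, and see ok.
Using carryto on /slasu/seka, /slasu/cropro_o: ok.
I invoke pen on /slasu/dreprok, crarn, which returns created.
I try survey on /, and get [sace/, slasu/].
Invoking recite on /slasu/seka, — result: ToolError: not found.
Using pen on /slasu/sneja, mesu, and get created.
Then pen on /sace/ponern, vump, → created.
Next I call pen on /slasu/hosla, tinal, → created.
Using survey on /slasu, and see [cropro_o, dreprok, hosla, sneja].
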